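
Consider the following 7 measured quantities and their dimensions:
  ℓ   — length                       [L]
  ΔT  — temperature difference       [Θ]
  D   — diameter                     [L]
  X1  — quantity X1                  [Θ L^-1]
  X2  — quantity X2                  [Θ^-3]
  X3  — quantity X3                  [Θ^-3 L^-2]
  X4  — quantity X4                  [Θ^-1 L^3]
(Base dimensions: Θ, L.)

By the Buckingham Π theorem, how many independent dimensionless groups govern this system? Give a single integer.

Dimensional matrix (Θ×L by ℓ×ΔT×D×X1×X2×X3×X4):
  Θ: [ 0  1  0  1 -3 -3 -1]
  L: [ 1  0  1 -1  0 -2  3]
RREF → pivots at {ℓ,ΔT} ⇒ r = 2
n=7, r=2 ⇒ 5 dimensionless groups

5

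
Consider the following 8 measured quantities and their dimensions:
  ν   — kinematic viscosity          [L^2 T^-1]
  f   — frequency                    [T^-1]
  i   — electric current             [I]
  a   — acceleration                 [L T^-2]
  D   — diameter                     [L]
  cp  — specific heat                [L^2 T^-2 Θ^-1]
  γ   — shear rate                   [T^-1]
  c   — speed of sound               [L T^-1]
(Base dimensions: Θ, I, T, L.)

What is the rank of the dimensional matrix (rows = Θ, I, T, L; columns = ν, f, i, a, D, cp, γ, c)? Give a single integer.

4

Write exponents as rows Θ,I,T,L / cols ν,f,i,a,D,cp,γ,c:
  Θ: [ 0  0  0  0  0 -1  0  0]
  I: [ 0  0  1  0  0  0  0  0]
  T: [-1 -1  0 -2  0 -2 -1 -1]
  L: [ 2  0  0  1  1  2  0  1]
Row reduction gives pivot columns ν,f,i,cp; rank = 4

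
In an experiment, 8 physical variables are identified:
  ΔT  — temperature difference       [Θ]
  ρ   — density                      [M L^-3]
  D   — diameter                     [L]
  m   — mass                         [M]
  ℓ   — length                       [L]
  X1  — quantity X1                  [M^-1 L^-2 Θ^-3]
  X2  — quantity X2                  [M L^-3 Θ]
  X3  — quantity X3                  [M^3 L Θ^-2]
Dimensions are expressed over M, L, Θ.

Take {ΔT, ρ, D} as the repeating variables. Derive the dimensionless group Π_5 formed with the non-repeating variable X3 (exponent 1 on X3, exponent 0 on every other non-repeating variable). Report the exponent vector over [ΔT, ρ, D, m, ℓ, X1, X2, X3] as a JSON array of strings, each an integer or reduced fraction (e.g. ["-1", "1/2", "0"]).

["2", "-3", "-10", "0", "0", "0", "0", "1"]

Exponent matrix [M,L,Θ] × [ΔT,ρ,D,m,ℓ,X1,X2,X3]:
  M: [ 0  1  0  1  0 -1  1  3]
  L: [ 0 -3  1  0  1 -2 -3  1]
  Θ: [ 1  0  0  0  0 -3  1 -2]
RREF → pivots at {ΔT,ρ,D} ⇒ r = 3
Pivot set = {ΔT,ρ,D}, free = {m,ℓ,X1,X2,X3}
RREF:
  r0: [   1    0    0    0    0   -3    1   -2]
  r1: [   0    1    0    1    0   -1    1    3]
  r2: [   0    0    1    3    1   -5    0   10]
Fix exponent of X3 at 1, m at 0, ℓ at 0, X1 at 0, X2 at 0; solve each RREF row for its pivot's exponent:
  r0: exp(ΔT) + (-2)·1 = 0 ⇒ exp(ΔT) = 2
  r1: exp(ρ) + (3)·1 = 0 ⇒ exp(ρ) = -3
  r2: exp(D) + (10)·1 = 0 ⇒ exp(D) = -10
Π_5 = ΔT^2 · ρ^-3 · D^-10 · X3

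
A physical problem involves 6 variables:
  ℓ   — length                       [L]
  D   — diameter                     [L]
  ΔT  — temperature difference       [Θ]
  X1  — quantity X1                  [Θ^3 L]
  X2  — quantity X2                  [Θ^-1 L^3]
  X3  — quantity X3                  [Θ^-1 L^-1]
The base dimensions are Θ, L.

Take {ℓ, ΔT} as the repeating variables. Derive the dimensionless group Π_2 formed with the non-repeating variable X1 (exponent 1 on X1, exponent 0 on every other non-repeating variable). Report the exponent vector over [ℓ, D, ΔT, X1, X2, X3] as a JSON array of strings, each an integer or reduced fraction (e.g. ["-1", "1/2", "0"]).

["-1", "0", "-3", "1", "0", "0"]

Exponent matrix [Θ,L] × [ℓ,D,ΔT,X1,X2,X3]:
  Θ: [ 0  0  1  3 -1 -1]
  L: [ 1  1  0  1  3 -1]
RREF → pivots at {ℓ,ΔT} ⇒ r = 2
Repeat: ℓ,ΔT; free: D,X1,X2,X3
RREF:
  r0: [   1    1    0    1    3   -1]
  r1: [   0    0    1    3   -1   -1]
Fix exponent of X1 at 1, D at 0, X2 at 0, X3 at 0; solve each RREF row for its pivot's exponent:
  r0: exp(ℓ) + (1)·1 = 0 ⇒ exp(ℓ) = -1
  r1: exp(ΔT) + (3)·1 = 0 ⇒ exp(ΔT) = -3
Π_2 = ℓ^-1 · ΔT^-3 · X1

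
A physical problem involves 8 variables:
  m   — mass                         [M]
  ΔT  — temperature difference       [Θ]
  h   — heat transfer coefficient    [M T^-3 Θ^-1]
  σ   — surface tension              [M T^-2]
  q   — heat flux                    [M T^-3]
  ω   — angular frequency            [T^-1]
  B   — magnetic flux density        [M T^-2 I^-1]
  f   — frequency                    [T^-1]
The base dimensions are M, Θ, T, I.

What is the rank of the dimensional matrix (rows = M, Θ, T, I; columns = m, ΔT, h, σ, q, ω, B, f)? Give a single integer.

4

Write exponents as rows M,Θ,T,I / cols m,ΔT,h,σ,q,ω,B,f:
  M: [ 1  0  1  1  1  0  1  0]
  Θ: [ 0  1 -1  0  0  0  0  0]
  T: [ 0  0 -3 -2 -3 -1 -2 -1]
  I: [ 0  0  0  0  0  0 -1  0]
Row reduction gives pivot columns m,ΔT,h,B; rank = 4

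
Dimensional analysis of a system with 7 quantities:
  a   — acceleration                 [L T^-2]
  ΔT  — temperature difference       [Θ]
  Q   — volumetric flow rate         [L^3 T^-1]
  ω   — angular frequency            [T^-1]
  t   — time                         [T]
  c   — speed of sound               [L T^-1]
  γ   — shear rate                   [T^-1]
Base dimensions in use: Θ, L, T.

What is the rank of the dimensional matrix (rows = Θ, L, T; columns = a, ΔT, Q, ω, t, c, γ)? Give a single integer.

3

Dimensional matrix (Θ×L×T by a×ΔT×Q×ω×t×c×γ):
  Θ: [ 0  1  0  0  0  0  0]
  L: [ 1  0  3  0  0  1  0]
  T: [-2  0 -1 -1  1 -1 -1]
Row reduction gives pivot columns a,ΔT,Q; rank = 3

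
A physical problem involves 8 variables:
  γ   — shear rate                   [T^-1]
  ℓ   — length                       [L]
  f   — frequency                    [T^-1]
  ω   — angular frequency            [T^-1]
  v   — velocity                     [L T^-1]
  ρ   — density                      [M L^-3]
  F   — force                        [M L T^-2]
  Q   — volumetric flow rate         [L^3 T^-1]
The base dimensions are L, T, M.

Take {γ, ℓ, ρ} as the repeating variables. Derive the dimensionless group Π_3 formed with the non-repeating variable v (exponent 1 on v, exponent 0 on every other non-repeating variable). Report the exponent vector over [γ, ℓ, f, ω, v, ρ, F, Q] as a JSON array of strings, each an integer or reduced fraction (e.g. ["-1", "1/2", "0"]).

["-1", "-1", "0", "0", "1", "0", "0", "0"]

Write exponents as rows L,T,M / cols γ,ℓ,f,ω,v,ρ,F,Q:
  L: [ 0  1  0  0  1 -3  1  3]
  T: [-1  0 -1 -1 -1  0 -2 -1]
  M: [ 0  0  0  0  0  1  1  0]
RREF → pivots at {γ,ℓ,ρ} ⇒ r = 3
Repeat: γ,ℓ,ρ; free: f,ω,v,F,Q
RREF:
  r0: [   1    0    1    1    1    0    2    1]
  r1: [   0    1    0    0    1    0    4    3]
  r2: [   0    0    0    0    0    1    1    0]
Fix exponent of v at 1, f at 0, ω at 0, F at 0, Q at 0; solve each RREF row for its pivot's exponent:
  r0: exp(γ) + (1)·1 = 0 ⇒ exp(γ) = -1
  r1: exp(ℓ) + (1)·1 = 0 ⇒ exp(ℓ) = -1
  r2: exp(ρ) + (0)·1 = 0 ⇒ exp(ρ) = 0
Π_3 = γ^-1 · ℓ^-1 · v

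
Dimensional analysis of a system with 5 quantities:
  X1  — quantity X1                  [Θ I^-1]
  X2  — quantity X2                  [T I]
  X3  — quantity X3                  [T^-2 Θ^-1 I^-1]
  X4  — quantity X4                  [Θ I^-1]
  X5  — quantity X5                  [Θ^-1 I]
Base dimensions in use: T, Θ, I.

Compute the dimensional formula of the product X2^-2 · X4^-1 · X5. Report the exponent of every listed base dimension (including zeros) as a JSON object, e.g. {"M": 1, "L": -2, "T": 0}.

Write exponents as rows T,Θ,I / cols X1,X2,X3,X4,X5:
  T: [ 0  1 -2  0  0]
  Θ: [ 1  0 -1  1 -1]
  I: [-1  1 -1 -1  1]
  [T]: (-2)·1+(-1)·0+(1)·0 = -2
  [Θ]: (-2)·0+(-1)·1+(1)·-1 = -2
  [I]: (-2)·1+(-1)·-1+(1)·1 = 0
⇒ T^-2 Θ^-2

{"T": -2, "Θ": -2, "I": 0}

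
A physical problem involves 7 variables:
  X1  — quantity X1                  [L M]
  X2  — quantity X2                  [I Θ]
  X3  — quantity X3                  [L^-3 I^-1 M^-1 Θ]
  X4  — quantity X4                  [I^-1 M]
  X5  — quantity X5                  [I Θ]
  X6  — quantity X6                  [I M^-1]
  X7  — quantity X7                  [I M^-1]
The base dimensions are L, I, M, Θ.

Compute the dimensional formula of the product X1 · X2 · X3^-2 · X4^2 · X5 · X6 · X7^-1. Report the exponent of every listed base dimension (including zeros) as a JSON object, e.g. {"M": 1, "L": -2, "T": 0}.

Dimensional matrix (L×I×M×Θ by X1×X2×X3×X4×X5×X6×X7):
  L: [ 1  0 -3  0  0  0  0]
  I: [ 0  1 -1 -1  1  1  1]
  M: [ 1  0 -1  1  0 -1 -1]
  Θ: [ 0  1  1  0  1  0  0]
  [L]: (1)·1+(1)·0+(-2)·-3+(2)·0+(1)·0+(1)·0+(-1)·0 = 7
  [I]: (1)·0+(1)·1+(-2)·-1+(2)·-1+(1)·1+(1)·1+(-1)·1 = 2
  [M]: (1)·1+(1)·0+(-2)·-1+(2)·1+(1)·0+(1)·-1+(-1)·-1 = 5
  [Θ]: (1)·0+(1)·1+(-2)·1+(2)·0+(1)·1+(1)·0+(-1)·0 = 0
⇒ L^7 I^2 M^5

{"L": 7, "I": 2, "M": 5, "Θ": 0}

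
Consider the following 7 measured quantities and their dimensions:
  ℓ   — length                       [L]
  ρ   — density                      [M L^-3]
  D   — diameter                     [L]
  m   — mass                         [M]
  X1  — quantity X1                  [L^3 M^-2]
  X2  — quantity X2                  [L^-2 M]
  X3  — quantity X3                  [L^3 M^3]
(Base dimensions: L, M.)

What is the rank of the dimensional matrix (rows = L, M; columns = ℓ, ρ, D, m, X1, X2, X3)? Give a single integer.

Exponent matrix [L,M] × [ℓ,ρ,D,m,X1,X2,X3]:
  L: [ 1 -3  1  0  3 -2  3]
  M: [ 0  1  0  1 -2  1  3]
RREF → pivots at {ℓ,ρ} ⇒ r = 2

2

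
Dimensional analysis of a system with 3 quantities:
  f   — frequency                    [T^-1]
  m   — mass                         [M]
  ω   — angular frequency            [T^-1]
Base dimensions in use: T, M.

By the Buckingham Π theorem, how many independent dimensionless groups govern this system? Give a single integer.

1

Exponent matrix [T,M] × [f,m,ω]:
  T: [-1  0 -1]
  M: [ 0  1  0]
RREF → pivots at {f,m} ⇒ r = 2
n=3, r=2 ⇒ 1 dimensionless group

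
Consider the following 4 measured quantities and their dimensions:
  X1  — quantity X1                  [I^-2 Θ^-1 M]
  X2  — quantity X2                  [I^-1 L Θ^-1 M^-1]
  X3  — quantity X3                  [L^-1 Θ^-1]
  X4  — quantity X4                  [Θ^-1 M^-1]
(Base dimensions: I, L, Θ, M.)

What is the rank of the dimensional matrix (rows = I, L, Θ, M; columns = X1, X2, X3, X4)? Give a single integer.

3

Dimensional matrix (I×L×Θ×M by X1×X2×X3×X4):
  I: [-2 -1  0  0]
  L: [ 0  1 -1  0]
  Θ: [-1 -1 -1 -1]
  M: [ 1 -1  0 -1]
Row reduction gives pivot columns X1,X2,X3; rank = 3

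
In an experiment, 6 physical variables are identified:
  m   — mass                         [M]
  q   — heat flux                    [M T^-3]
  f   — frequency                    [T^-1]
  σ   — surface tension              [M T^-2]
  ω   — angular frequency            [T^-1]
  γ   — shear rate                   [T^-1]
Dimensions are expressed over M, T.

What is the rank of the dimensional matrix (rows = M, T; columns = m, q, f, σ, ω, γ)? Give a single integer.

2

Exponent matrix [M,T] × [m,q,f,σ,ω,γ]:
  M: [ 1  1  0  1  0  0]
  T: [ 0 -3 -1 -2 -1 -1]
Row reduction gives pivot columns m,q; rank = 2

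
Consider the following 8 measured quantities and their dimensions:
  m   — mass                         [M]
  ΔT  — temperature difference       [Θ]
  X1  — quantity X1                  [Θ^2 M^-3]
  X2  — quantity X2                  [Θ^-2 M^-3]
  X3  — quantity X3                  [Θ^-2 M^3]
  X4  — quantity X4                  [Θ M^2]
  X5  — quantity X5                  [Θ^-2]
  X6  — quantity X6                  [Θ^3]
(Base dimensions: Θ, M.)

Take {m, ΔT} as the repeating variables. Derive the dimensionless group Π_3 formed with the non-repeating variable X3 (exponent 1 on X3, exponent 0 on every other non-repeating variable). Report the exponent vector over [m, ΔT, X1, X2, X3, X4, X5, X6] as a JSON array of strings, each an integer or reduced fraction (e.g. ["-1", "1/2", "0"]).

Dimensional matrix (Θ×M by m×ΔT×X1×X2×X3×X4×X5×X6):
  Θ: [ 0  1  2 -2 -2  1 -2  3]
  M: [ 1  0 -3 -3  3  2  0  0]
Row reduction gives pivot columns m,ΔT; rank = 2
Repeat: m,ΔT; free: X1,X2,X3,X4,X5,X6
RREF:
  r0: [   1    0   -3   -3    3    2    0    0]
  r1: [   0    1    2   -2   -2    1   -2    3]
Fix exponent of X3 at 1, X1 at 0, X2 at 0, X4 at 0, X5 at 0, X6 at 0; solve each RREF row for its pivot's exponent:
  r0: exp(m) + (3)·1 = 0 ⇒ exp(m) = -3
  r1: exp(ΔT) + (-2)·1 = 0 ⇒ exp(ΔT) = 2
Π_3 = m^-3 · ΔT^2 · X3

["-3", "2", "0", "0", "1", "0", "0", "0"]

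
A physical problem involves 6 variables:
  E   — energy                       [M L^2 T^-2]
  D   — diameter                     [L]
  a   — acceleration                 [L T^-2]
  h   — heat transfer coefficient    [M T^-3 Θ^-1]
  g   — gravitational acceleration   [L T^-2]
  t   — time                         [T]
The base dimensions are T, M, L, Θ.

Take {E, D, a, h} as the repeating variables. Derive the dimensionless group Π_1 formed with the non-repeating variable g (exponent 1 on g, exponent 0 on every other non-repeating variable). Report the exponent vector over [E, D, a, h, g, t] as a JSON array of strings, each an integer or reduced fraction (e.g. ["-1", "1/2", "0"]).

["0", "0", "-1", "0", "1", "0"]

Exponent matrix [T,M,L,Θ] × [E,D,a,h,g,t]:
  T: [-2  0 -2 -3 -2  1]
  M: [ 1  0  0  1  0  0]
  L: [ 2  1  1  0  1  0]
  Θ: [ 0  0  0 -1  0  0]
RREF → pivots at {E,D,a,h} ⇒ r = 4
Repeat: E,D,a,h; free: g,t
RREF:
  r0: [   1    0    0    0    0    0]
  r1: [   0    1    0    0    0  1/2]
  r2: [   0    0    1    0    1 -1/2]
  r3: [   0    0    0    1    0    0]
Fix exponent of g at 1, t at 0; solve each RREF row for its pivot's exponent:
  r0: exp(E) + (0)·1 = 0 ⇒ exp(E) = 0
  r1: exp(D) + (0)·1 = 0 ⇒ exp(D) = 0
  r2: exp(a) + (1)·1 = 0 ⇒ exp(a) = -1
  r3: exp(h) + (0)·1 = 0 ⇒ exp(h) = 0
Π_1 = a^-1 · g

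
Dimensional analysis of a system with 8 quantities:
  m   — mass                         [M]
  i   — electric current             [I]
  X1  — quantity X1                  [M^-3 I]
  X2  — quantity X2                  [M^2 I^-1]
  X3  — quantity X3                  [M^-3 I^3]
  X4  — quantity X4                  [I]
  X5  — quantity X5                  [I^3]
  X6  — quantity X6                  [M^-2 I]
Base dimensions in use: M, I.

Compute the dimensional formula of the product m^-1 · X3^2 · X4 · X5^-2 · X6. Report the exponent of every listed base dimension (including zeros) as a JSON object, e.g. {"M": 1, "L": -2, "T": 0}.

{"M": -9, "I": 2}

Exponent matrix [M,I] × [m,i,X1,X2,X3,X4,X5,X6]:
  M: [ 1  0 -3  2 -3  0  0 -2]
  I: [ 0  1  1 -1  3  1  3  1]
  [M]: (-1)·1+(2)·-3+(1)·0+(-2)·0+(1)·-2 = -9
  [I]: (-1)·0+(2)·3+(1)·1+(-2)·3+(1)·1 = 2
⇒ M^-9 I^2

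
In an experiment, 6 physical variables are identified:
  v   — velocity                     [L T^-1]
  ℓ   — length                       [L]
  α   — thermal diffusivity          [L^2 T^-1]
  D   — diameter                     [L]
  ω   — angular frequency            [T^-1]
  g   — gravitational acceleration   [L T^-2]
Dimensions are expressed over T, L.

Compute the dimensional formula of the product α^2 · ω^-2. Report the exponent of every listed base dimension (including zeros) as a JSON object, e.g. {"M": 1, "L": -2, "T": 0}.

Exponent matrix [T,L] × [v,ℓ,α,D,ω,g]:
  T: [-1  0 -1  0 -1 -2]
  L: [ 1  1  2  1  0  1]
  [T]: (2)·-1+(-2)·-1 = 0
  [L]: (2)·2+(-2)·0 = 4
⇒ L^4

{"T": 0, "L": 4}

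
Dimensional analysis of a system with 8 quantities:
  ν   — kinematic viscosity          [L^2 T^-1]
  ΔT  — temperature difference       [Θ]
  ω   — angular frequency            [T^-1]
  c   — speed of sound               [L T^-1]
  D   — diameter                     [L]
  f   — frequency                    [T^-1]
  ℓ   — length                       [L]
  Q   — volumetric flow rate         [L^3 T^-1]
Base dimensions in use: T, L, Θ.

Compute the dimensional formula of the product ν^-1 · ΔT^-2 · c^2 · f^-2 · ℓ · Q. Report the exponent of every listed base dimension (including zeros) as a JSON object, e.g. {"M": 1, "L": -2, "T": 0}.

{"T": 0, "L": 4, "Θ": -2}

Exponent matrix [T,L,Θ] × [ν,ΔT,ω,c,D,f,ℓ,Q]:
  T: [-1  0 -1 -1  0 -1  0 -1]
  L: [ 2  0  0  1  1  0  1  3]
  Θ: [ 0  1  0  0  0  0  0  0]
  [T]: (-1)·-1+(-2)·0+(2)·-1+(-2)·-1+(1)·0+(1)·-1 = 0
  [L]: (-1)·2+(-2)·0+(2)·1+(-2)·0+(1)·1+(1)·3 = 4
  [Θ]: (-1)·0+(-2)·1+(2)·0+(-2)·0+(1)·0+(1)·0 = -2
⇒ L^4 Θ^-2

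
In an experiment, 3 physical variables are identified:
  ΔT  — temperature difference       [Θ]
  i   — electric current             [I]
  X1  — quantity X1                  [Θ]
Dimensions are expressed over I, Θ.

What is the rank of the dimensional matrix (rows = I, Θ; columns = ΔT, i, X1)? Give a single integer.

Dimensional matrix (I×Θ by ΔT×i×X1):
  I: [ 0  1  0]
  Θ: [ 1  0  1]
Row reduction gives pivot columns ΔT,i; rank = 2

2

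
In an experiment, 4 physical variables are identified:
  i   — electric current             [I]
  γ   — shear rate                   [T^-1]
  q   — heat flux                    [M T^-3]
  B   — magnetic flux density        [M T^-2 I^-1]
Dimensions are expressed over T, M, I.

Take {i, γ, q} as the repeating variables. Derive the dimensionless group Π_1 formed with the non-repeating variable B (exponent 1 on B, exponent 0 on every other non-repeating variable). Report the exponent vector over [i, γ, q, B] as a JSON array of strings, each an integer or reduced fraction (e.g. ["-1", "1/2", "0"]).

Exponent matrix [T,M,I] × [i,γ,q,B]:
  T: [ 0 -1 -3 -2]
  M: [ 0  0  1  1]
  I: [ 1  0  0 -1]
RREF → pivots at {i,γ,q} ⇒ r = 3
Repeat: i,γ,q; free: B
RREF:
  r0: [   1    0    0   -1]
  r1: [   0    1    0   -1]
  r2: [   0    0    1    1]
Fix exponent of B at 1; solve each RREF row for its pivot's exponent:
  r0: exp(i) + (-1)·1 = 0 ⇒ exp(i) = 1
  r1: exp(γ) + (-1)·1 = 0 ⇒ exp(γ) = 1
  r2: exp(q) + (1)·1 = 0 ⇒ exp(q) = -1
Π_1 = i · γ · q^-1 · B

["1", "1", "-1", "1"]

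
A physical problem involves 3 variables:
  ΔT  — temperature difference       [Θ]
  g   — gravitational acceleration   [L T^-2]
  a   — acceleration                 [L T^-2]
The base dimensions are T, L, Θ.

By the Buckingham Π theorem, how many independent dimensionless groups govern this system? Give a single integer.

1

Dimensional matrix (T×L×Θ by ΔT×g×a):
  T: [ 0 -2 -2]
  L: [ 0  1  1]
  Θ: [ 1  0  0]
RREF → pivots at {ΔT,g} ⇒ r = 2
n=3, r=2 ⇒ 1 dimensionless group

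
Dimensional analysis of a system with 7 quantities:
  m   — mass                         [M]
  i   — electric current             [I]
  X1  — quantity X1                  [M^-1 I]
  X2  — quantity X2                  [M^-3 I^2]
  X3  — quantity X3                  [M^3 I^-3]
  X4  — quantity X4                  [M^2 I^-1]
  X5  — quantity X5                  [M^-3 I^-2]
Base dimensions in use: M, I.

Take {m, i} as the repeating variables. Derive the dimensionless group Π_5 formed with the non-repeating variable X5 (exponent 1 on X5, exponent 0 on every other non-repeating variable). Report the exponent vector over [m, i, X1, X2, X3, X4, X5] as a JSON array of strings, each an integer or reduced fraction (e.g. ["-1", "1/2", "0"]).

Dimensional matrix (M×I by m×i×X1×X2×X3×X4×X5):
  M: [ 1  0 -1 -3  3  2 -3]
  I: [ 0  1  1  2 -3 -1 -2]
RREF → pivots at {m,i} ⇒ r = 2
Pivot set = {m,i}, free = {X1,X2,X3,X4,X5}
RREF:
  r0: [   1    0   -1   -3    3    2   -3]
  r1: [   0    1    1    2   -3   -1   -2]
Fix exponent of X5 at 1, X1 at 0, X2 at 0, X3 at 0, X4 at 0; solve each RREF row for its pivot's exponent:
  r0: exp(m) + (-3)·1 = 0 ⇒ exp(m) = 3
  r1: exp(i) + (-2)·1 = 0 ⇒ exp(i) = 2
Π_5 = m^3 · i^2 · X5

["3", "2", "0", "0", "0", "0", "1"]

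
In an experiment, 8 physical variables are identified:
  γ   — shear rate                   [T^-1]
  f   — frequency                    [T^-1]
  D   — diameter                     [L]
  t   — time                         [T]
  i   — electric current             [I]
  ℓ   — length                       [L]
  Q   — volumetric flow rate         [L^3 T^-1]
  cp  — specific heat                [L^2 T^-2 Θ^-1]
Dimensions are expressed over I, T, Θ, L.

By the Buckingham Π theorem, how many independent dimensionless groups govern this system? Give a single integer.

Exponent matrix [I,T,Θ,L] × [γ,f,D,t,i,ℓ,Q,cp]:
  I: [ 0  0  0  0  1  0  0  0]
  T: [-1 -1  0  1  0  0 -1 -2]
  Θ: [ 0  0  0  0  0  0  0 -1]
  L: [ 0  0  1  0  0  1  3  2]
RREF → pivots at {γ,D,i,cp} ⇒ r = 4
8 vars − rank 4 = 4 Π groups

4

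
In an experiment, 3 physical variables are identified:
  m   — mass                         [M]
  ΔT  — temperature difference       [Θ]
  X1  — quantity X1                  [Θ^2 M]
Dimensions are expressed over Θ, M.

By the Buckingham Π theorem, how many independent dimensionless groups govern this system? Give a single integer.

Write exponents as rows Θ,M / cols m,ΔT,X1:
  Θ: [ 0  1  2]
  M: [ 1  0  1]
RREF → pivots at {m,ΔT} ⇒ r = 2
n=3, r=2 ⇒ 1 dimensionless group

1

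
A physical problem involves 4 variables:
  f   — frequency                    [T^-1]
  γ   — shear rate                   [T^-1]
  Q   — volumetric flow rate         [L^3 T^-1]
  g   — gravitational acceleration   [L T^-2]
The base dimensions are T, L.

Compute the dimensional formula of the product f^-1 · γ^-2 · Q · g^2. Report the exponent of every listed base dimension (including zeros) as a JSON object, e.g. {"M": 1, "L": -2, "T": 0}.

{"T": -2, "L": 5}

Write exponents as rows T,L / cols f,γ,Q,g:
  T: [-1 -1 -1 -2]
  L: [ 0  0  3  1]
  [T]: (-1)·-1+(-2)·-1+(1)·-1+(2)·-2 = -2
  [L]: (-1)·0+(-2)·0+(1)·3+(2)·1 = 5
⇒ T^-2 L^5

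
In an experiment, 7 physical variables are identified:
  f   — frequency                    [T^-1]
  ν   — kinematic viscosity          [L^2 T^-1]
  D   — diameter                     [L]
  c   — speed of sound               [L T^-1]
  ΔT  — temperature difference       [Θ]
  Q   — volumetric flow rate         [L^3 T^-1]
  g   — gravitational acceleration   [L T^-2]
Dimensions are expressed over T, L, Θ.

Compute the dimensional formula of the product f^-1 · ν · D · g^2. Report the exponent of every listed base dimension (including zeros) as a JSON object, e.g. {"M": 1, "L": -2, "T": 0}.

Write exponents as rows T,L,Θ / cols f,ν,D,c,ΔT,Q,g:
  T: [-1 -1  0 -1  0 -1 -2]
  L: [ 0  2  1  1  0  3  1]
  Θ: [ 0  0  0  0  1  0  0]
  [T]: (-1)·-1+(1)·-1+(1)·0+(2)·-2 = -4
  [L]: (-1)·0+(1)·2+(1)·1+(2)·1 = 5
  [Θ]: (-1)·0+(1)·0+(1)·0+(2)·0 = 0
⇒ T^-4 L^5

{"T": -4, "L": 5, "Θ": 0}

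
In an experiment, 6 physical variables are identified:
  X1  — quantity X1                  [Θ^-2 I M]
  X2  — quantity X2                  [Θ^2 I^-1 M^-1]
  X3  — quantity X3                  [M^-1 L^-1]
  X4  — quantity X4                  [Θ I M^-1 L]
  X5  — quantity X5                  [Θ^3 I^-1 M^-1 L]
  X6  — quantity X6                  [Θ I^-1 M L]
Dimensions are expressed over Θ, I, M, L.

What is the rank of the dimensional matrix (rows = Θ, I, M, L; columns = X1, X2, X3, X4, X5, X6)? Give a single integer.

Exponent matrix [Θ,I,M,L] × [X1,X2,X3,X4,X5,X6]:
  Θ: [-2  2  0  1  3  1]
  I: [ 1 -1  0  1 -1 -1]
  M: [ 1 -1 -1 -1 -1  1]
  L: [ 0  0 -1  1  1  1]
RREF → pivots at {X1,X3,X4} ⇒ r = 3

3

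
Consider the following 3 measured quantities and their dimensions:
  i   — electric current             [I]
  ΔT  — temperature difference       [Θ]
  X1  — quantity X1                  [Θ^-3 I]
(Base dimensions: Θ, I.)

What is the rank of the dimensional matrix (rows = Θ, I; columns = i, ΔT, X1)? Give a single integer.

2

Exponent matrix [Θ,I] × [i,ΔT,X1]:
  Θ: [ 0  1 -3]
  I: [ 1  0  1]
RREF → pivots at {i,ΔT} ⇒ r = 2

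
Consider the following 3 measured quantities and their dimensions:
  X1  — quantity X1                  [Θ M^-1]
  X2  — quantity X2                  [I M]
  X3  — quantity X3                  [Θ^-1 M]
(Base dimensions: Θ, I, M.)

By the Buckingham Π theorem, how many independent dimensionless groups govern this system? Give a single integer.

Dimensional matrix (Θ×I×M by X1×X2×X3):
  Θ: [ 1  0 -1]
  I: [ 0  1  0]
  M: [-1  1  1]
Row reduction gives pivot columns X1,X2; rank = 2
3 vars − rank 2 = 1 Π group

1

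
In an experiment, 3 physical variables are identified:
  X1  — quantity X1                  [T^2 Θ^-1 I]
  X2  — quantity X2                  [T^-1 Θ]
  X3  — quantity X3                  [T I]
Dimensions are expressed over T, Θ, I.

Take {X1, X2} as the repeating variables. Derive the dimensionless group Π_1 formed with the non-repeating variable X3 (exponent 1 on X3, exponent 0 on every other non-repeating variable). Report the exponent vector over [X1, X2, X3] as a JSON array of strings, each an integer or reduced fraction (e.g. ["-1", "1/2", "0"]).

Dimensional matrix (T×Θ×I by X1×X2×X3):
  T: [ 2 -1  1]
  Θ: [-1  1  0]
  I: [ 1  0  1]
Row reduction gives pivot columns X1,X2; rank = 2
Repeat: X1,X2; free: X3
RREF:
  r0: [   1    0    1]
  r1: [   0    1    1]
  r2: [   0    0    0]
Fix exponent of X3 at 1; solve each RREF row for its pivot's exponent:
  r0: exp(X1) + (1)·1 = 0 ⇒ exp(X1) = -1
  r1: exp(X2) + (1)·1 = 0 ⇒ exp(X2) = -1
Π_1 = X1^-1 · X2^-1 · X3

["-1", "-1", "1"]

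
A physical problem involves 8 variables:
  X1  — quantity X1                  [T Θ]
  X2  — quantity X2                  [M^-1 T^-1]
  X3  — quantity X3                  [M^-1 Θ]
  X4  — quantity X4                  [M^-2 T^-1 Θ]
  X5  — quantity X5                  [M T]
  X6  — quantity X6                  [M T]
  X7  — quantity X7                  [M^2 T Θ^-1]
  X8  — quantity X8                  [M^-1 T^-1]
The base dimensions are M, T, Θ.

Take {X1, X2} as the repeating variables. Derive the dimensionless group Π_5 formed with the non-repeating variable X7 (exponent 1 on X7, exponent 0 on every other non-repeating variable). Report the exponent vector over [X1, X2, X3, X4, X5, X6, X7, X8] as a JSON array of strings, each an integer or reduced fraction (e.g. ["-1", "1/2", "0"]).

Dimensional matrix (M×T×Θ by X1×X2×X3×X4×X5×X6×X7×X8):
  M: [ 0 -1 -1 -2  1  1  2 -1]
  T: [ 1 -1  0 -1  1  1  1 -1]
  Θ: [ 1  0  1  1  0  0 -1  0]
Row reduction gives pivot columns X1,X2; rank = 2
Repeat: X1,X2; free: X3,X4,X5,X6,X7,X8
RREF:
  r0: [   1    0    1    1    0    0   -1    0]
  r1: [   0    1    1    2   -1   -1   -2    1]
  r2: [   0    0    0    0    0    0    0    0]
Fix exponent of X7 at 1, X3 at 0, X4 at 0, X5 at 0, X6 at 0, X8 at 0; solve each RREF row for its pivot's exponent:
  r0: exp(X1) + (-1)·1 = 0 ⇒ exp(X1) = 1
  r1: exp(X2) + (-2)·1 = 0 ⇒ exp(X2) = 2
Π_5 = X1 · X2^2 · X7

["1", "2", "0", "0", "0", "0", "1", "0"]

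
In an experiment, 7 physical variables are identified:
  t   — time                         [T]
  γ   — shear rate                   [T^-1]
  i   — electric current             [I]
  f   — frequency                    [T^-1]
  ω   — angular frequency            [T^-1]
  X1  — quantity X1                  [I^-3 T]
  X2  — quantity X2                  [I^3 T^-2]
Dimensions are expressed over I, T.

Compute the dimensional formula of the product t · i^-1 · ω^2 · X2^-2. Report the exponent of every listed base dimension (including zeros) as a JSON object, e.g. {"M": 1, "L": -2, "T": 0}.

{"I": -7, "T": 3}

Dimensional matrix (I×T by t×γ×i×f×ω×X1×X2):
  I: [ 0  0  1  0  0 -3  3]
  T: [ 1 -1  0 -1 -1  1 -2]
  [I]: (1)·0+(-1)·1+(2)·0+(-2)·3 = -7
  [T]: (1)·1+(-1)·0+(2)·-1+(-2)·-2 = 3
⇒ I^-7 T^3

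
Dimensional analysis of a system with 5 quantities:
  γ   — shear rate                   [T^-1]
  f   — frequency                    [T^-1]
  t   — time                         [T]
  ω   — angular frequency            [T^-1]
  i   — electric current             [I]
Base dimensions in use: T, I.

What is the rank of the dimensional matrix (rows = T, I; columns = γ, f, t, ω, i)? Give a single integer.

Dimensional matrix (T×I by γ×f×t×ω×i):
  T: [-1 -1  1 -1  0]
  I: [ 0  0  0  0  1]
RREF → pivots at {γ,i} ⇒ r = 2

2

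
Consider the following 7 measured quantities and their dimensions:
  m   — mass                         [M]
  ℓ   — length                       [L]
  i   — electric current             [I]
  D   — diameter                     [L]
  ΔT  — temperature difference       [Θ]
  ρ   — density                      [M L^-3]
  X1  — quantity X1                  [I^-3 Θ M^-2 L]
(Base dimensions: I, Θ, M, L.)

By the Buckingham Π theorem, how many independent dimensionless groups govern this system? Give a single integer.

3

Write exponents as rows I,Θ,M,L / cols m,ℓ,i,D,ΔT,ρ,X1:
  I: [ 0  0  1  0  0  0 -3]
  Θ: [ 0  0  0  0  1  0  1]
  M: [ 1  0  0  0  0  1 -2]
  L: [ 0  1  0  1  0 -3  1]
Echelon form has 4 nonzero rows (pivots: m,ℓ,i,ΔT)
n=7, r=4 ⇒ 3 dimensionless groups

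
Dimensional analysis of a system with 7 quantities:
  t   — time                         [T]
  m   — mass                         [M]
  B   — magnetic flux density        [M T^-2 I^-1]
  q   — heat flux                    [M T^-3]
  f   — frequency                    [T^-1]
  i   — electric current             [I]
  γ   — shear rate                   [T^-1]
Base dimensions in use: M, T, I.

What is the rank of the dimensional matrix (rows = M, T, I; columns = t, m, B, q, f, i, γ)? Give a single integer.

3

Exponent matrix [M,T,I] × [t,m,B,q,f,i,γ]:
  M: [ 0  1  1  1  0  0  0]
  T: [ 1  0 -2 -3 -1  0 -1]
  I: [ 0  0 -1  0  0  1  0]
RREF → pivots at {t,m,B} ⇒ r = 3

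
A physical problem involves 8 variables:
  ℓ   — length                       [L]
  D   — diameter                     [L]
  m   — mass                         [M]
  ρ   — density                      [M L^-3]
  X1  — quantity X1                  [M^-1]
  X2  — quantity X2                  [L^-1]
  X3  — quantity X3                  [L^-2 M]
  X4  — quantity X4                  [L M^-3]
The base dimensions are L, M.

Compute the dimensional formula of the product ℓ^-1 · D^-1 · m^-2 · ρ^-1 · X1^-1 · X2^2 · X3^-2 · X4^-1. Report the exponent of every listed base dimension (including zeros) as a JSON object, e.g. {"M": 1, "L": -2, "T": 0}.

{"L": 2, "M": -1}

Write exponents as rows L,M / cols ℓ,D,m,ρ,X1,X2,X3,X4:
  L: [ 1  1  0 -3  0 -1 -2  1]
  M: [ 0  0  1  1 -1  0  1 -3]
  [L]: (-1)·1+(-1)·1+(-2)·0+(-1)·-3+(-1)·0+(2)·-1+(-2)·-2+(-1)·1 = 2
  [M]: (-1)·0+(-1)·0+(-2)·1+(-1)·1+(-1)·-1+(2)·0+(-2)·1+(-1)·-3 = -1
⇒ L^2 M^-1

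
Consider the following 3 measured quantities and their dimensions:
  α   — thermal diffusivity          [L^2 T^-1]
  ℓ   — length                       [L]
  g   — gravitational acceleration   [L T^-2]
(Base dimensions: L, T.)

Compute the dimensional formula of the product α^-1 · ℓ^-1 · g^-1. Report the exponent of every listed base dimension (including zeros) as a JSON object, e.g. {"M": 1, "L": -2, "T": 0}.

{"L": -4, "T": 3}

Exponent matrix [L,T] × [α,ℓ,g]:
  L: [ 2  1  1]
  T: [-1  0 -2]
  [L]: (-1)·2+(-1)·1+(-1)·1 = -4
  [T]: (-1)·-1+(-1)·0+(-1)·-2 = 3
⇒ L^-4 T^3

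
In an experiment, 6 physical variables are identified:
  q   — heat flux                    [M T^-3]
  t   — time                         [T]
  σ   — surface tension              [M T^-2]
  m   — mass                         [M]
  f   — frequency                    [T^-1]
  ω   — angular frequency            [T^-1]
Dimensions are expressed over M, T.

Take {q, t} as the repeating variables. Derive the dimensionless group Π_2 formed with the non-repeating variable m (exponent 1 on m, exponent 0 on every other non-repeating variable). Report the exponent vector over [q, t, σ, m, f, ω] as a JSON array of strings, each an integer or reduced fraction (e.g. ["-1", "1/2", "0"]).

Exponent matrix [M,T] × [q,t,σ,m,f,ω]:
  M: [ 1  0  1  1  0  0]
  T: [-3  1 -2  0 -1 -1]
RREF → pivots at {q,t} ⇒ r = 2
Pivot set = {q,t}, free = {σ,m,f,ω}
RREF:
  r0: [   1    0    1    1    0    0]
  r1: [   0    1    1    3   -1   -1]
Fix exponent of m at 1, σ at 0, f at 0, ω at 0; solve each RREF row for its pivot's exponent:
  r0: exp(q) + (1)·1 = 0 ⇒ exp(q) = -1
  r1: exp(t) + (3)·1 = 0 ⇒ exp(t) = -3
Π_2 = q^-1 · t^-3 · m

["-1", "-3", "0", "1", "0", "0"]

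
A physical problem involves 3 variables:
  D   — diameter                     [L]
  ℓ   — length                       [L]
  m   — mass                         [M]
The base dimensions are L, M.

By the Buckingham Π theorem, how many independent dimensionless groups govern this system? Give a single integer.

Exponent matrix [L,M] × [D,ℓ,m]:
  L: [ 1  1  0]
  M: [ 0  0  1]
Echelon form has 2 nonzero rows (pivots: D,m)
Π count = n − r = 3 − 2 = 1

1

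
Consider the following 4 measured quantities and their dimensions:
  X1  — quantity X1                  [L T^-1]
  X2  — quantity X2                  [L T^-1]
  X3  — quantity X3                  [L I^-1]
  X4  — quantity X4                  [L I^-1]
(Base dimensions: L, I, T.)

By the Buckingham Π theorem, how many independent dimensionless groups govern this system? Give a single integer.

Exponent matrix [L,I,T] × [X1,X2,X3,X4]:
  L: [ 1  1  1  1]
  I: [ 0  0 -1 -1]
  T: [-1 -1  0  0]
Echelon form has 2 nonzero rows (pivots: X1,X3)
Π count = n − r = 4 − 2 = 2

2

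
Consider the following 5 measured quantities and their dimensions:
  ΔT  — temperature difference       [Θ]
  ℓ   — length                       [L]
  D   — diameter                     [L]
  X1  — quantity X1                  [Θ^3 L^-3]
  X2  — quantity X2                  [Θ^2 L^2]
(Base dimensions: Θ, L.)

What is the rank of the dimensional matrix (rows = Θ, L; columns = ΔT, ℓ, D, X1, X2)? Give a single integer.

2

Write exponents as rows Θ,L / cols ΔT,ℓ,D,X1,X2:
  Θ: [ 1  0  0  3  2]
  L: [ 0  1  1 -3  2]
Row reduction gives pivot columns ΔT,ℓ; rank = 2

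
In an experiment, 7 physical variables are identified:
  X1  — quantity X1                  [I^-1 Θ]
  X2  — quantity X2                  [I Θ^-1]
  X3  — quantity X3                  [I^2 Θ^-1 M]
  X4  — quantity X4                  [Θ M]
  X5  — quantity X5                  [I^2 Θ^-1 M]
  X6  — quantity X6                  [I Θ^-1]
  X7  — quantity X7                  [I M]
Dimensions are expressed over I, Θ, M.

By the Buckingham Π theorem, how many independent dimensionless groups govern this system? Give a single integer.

5

Dimensional matrix (I×Θ×M by X1×X2×X3×X4×X5×X6×X7):
  I: [-1  1  2  0  2  1  1]
  Θ: [ 1 -1 -1  1 -1 -1  0]
  M: [ 0  0  1  1  1  0  1]
Echelon form has 2 nonzero rows (pivots: X1,X3)
n=7, r=2 ⇒ 5 dimensionless groups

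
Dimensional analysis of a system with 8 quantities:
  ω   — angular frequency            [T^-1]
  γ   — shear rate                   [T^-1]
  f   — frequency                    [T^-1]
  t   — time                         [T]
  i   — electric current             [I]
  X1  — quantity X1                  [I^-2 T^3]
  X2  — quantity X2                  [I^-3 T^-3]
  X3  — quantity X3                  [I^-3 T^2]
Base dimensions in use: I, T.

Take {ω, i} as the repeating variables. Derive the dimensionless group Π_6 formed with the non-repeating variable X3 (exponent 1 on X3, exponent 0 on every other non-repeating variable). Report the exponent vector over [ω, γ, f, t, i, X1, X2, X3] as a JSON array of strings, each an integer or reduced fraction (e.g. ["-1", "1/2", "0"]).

["2", "0", "0", "0", "3", "0", "0", "1"]

Exponent matrix [I,T] × [ω,γ,f,t,i,X1,X2,X3]:
  I: [ 0  0  0  0  1 -2 -3 -3]
  T: [-1 -1 -1  1  0  3 -3  2]
Row reduction gives pivot columns ω,i; rank = 2
Pivot set = {ω,i}, free = {γ,f,t,X1,X2,X3}
RREF:
  r0: [   1    1    1   -1    0   -3    3   -2]
  r1: [   0    0    0    0    1   -2   -3   -3]
Fix exponent of X3 at 1, γ at 0, f at 0, t at 0, X1 at 0, X2 at 0; solve each RREF row for its pivot's exponent:
  r0: exp(ω) + (-2)·1 = 0 ⇒ exp(ω) = 2
  r1: exp(i) + (-3)·1 = 0 ⇒ exp(i) = 3
Π_6 = ω^2 · i^3 · X3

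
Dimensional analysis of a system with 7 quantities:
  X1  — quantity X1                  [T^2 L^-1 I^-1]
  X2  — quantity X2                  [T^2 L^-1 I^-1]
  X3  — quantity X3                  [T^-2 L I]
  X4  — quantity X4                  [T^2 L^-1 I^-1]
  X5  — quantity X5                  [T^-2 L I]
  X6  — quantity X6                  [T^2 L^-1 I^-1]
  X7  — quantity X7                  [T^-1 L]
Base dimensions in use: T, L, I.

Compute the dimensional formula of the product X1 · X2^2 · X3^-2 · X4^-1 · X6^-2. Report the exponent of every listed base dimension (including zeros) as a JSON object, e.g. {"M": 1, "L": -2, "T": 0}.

{"T": 4, "L": -2, "I": -2}

Exponent matrix [T,L,I] × [X1,X2,X3,X4,X5,X6,X7]:
  T: [ 2  2 -2  2 -2  2 -1]
  L: [-1 -1  1 -1  1 -1  1]
  I: [-1 -1  1 -1  1 -1  0]
  [T]: (1)·2+(2)·2+(-2)·-2+(-1)·2+(-2)·2 = 4
  [L]: (1)·-1+(2)·-1+(-2)·1+(-1)·-1+(-2)·-1 = -2
  [I]: (1)·-1+(2)·-1+(-2)·1+(-1)·-1+(-2)·-1 = -2
⇒ T^4 L^-2 I^-2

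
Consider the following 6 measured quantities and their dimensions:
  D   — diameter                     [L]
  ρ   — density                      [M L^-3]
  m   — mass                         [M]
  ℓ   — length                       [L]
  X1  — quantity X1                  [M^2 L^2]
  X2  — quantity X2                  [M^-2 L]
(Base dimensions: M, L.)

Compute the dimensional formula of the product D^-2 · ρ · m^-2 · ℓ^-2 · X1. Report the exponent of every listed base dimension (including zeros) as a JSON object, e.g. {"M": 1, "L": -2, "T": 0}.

Write exponents as rows M,L / cols D,ρ,m,ℓ,X1,X2:
  M: [ 0  1  1  0  2 -2]
  L: [ 1 -3  0  1  2  1]
  [M]: (-2)·0+(1)·1+(-2)·1+(-2)·0+(1)·2 = 1
  [L]: (-2)·1+(1)·-3+(-2)·0+(-2)·1+(1)·2 = -5
⇒ M L^-5

{"M": 1, "L": -5}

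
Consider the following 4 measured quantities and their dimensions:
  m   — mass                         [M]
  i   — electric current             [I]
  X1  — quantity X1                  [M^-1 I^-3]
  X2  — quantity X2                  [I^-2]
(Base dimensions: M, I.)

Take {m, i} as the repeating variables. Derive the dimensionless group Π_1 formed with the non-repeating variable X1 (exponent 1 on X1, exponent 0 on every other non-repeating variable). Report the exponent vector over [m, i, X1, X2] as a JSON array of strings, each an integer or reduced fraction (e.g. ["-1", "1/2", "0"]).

["1", "3", "1", "0"]

Exponent matrix [M,I] × [m,i,X1,X2]:
  M: [ 1  0 -1  0]
  I: [ 0  1 -3 -2]
RREF → pivots at {m,i} ⇒ r = 2
Repeat: m,i; free: X1,X2
RREF:
  r0: [   1    0   -1    0]
  r1: [   0    1   -3   -2]
Fix exponent of X1 at 1, X2 at 0; solve each RREF row for its pivot's exponent:
  r0: exp(m) + (-1)·1 = 0 ⇒ exp(m) = 1
  r1: exp(i) + (-3)·1 = 0 ⇒ exp(i) = 3
Π_1 = m · i^3 · X1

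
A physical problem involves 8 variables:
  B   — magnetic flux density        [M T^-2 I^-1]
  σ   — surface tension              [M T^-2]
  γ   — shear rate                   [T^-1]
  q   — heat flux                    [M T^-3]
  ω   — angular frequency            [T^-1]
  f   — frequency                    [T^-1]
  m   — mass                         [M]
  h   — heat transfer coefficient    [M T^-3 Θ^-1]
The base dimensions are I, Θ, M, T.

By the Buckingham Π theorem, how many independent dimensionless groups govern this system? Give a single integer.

4

Write exponents as rows I,Θ,M,T / cols B,σ,γ,q,ω,f,m,h:
  I: [-1  0  0  0  0  0  0  0]
  Θ: [ 0  0  0  0  0  0  0 -1]
  M: [ 1  1  0  1  0  0  1  1]
  T: [-2 -2 -1 -3 -1 -1  0 -3]
RREF → pivots at {B,σ,γ,h} ⇒ r = 4
Π count = n − r = 8 − 4 = 4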